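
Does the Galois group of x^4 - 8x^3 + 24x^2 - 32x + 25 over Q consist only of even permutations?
The polynomial is irreducible of degree 4 over Q. Its discriminant is 186624 = 432^2, a perfect square. A Galois group lies in the alternating group exactly when the discriminant is a square in Q, so the Galois group (V_4) is contained in A_4.

Yes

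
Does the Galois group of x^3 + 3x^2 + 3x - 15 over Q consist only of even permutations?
The polynomial is irreducible of degree 3 over Q. Its discriminant is -6912, which is not a perfect square. A Galois group lies in the alternating group exactly when the discriminant is a square in Q, so the Galois group (S_3) is not contained in A_3.

No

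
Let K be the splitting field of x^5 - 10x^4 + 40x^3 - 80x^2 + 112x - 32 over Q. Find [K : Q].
The degree of the splitting field over Q equals the order of the Galois group, so first determine the group. The polynomial f is an irreducible quintic over Q, so G = Gal(f/Q) is a transitive subgroup of S_5: one of C_5 (5T1, order 5), D_5 (5T2, order 10), F_20 (5T3, order 20), A_5 (5T4, order 60) or S_5 (5T5, order 120). The discriminant of f is 61018734592, which is not a perfect square, so G is not contained in A_5. The transitive groups of degree 5 not contained in A_5 are: F_20 (5T3, order 20), S_5 (5T5, order 120). By Dedekind's theorem, for a prime p not dividing disc(f) the degrees of the irreducible factors of f mod p form the cycle type of an element of G. Factoring f modulo the 5 such primes p <= 13 (skipping 2, which divides the discriminant), each new pattern first appears at: mod 3: f = (x^5 + 2x^4 + x^3 + x^2 + x + 1), pattern 5; mod 5: f = (x + 1)(x^4 + 4x^3 + x^2 + 4x + 3), pattern 4+1; mod 13: f = (x + 4)(x + 8)(x^3 + 4x^2 + 12x + 12), pattern 3+1+1. No other pattern occurs in this range, so the set of observed cycle types is {5, 4+1, 3+1+1}. Among the candidates above, the only group containing elements of all these cycle types is S_5 (5T5) — F_20 (5T3) lacks at least one of them. Hence G = S_5 (5T5), of order 120. The Galois group S_5 (5T5) has order 120, so the splitting field has degree 120 over Q.

120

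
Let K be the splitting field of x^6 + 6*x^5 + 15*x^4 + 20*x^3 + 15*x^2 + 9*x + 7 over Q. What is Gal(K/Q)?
(S_3 x S_3) : C_2, the group 6T13 of order 72

The polynomial f is an irreducible sextic over Q, so G = Gal(f/Q) is one of the 16 transitive subgroups 6T1, ..., 6T16 of S_6. The discriminant of f is -9059283, which is not a perfect square, so G is not contained in A_6. The transitive groups of degree 6 not contained in A_6 are: C_6 (6T1, order 6), S_3 (6T2, order 6), D_6 (6T3, order 12), C_3 x S_3 (6T5, order 18), A_4 x C_2 (6T6, order 24), S_4 (6T8, order 24), S_3 x S_3 (6T9, order 36), S_4 x C_2 (6T11, order 48), (S_3 x S_3) : C_2 (6T13, order 72), PGL(2,5) (6T14, order 120), S_6 (6T16, order 720). By Dedekind's theorem, for a prime p not dividing disc(f) the degrees of the irreducible factors of f mod p form the cycle type of an element of G. Factoring f modulo the 28 such primes p <= 127 (skipping 3, 17, 43, which divide the discriminant), each new pattern first appears at: mod 2: f = (x^6 + x^4 + x^2 + x + 1), pattern 6; mod 7: f = (x)(x^2 + 5x + 3)(x^3 + x^2 + 3), pattern 3+2+1; mod 11: f = (x^2 + 4x + 5)(x^4 + 2x^3 + 2x^2 + 2x + 8), pattern 4+2; mod 13: f = (x + 6)(x + 11)(x^2 + 3x + 5)(x^2 + 12x + 4), pattern 2+2+1+1; mod 61: f = (x + 3)(x + 5)(x + 11)(x + 22)(x^2 + 26x + 14), pattern 2+1+1+1+1; mod 97: f = (x + 11)(x + 13)(x + 50)(x^3 + 29x^2 + 18x + 24), pattern 3+1+1+1; mod 113: f = (x^2 + 6x + 15)(x^2 + 47x + 38)(x^2 + 66x + 24), pattern 2+2+2; mod 127: f = (x^3 + 42x^2 + 99x + 37)(x^3 + 91x^2 + 31x + 86), pattern 3+3. No other pattern occurs in this range, so the set of observed cycle types is {6, 3+2+1, 4+2, 2+2+1+1, 2+1+1+1+1, 3+1+1+1, 2+2+2, 3+3}. The candidates containing elements of all these cycle types are (S_3 x S_3) : C_2 (6T13) of order 72, S_6 (6T16) of order 720; the others are excluded. The observed types are precisely the cycle types that occur in (S_3 x S_3) : C_2 (6T13) (apart from the identity). Each of the other remaining candidates has further cycle types, and by the Chebotarev density theorem the matching factorization patterns would occur for a proportion of primes equal to their share of the group: S_6 (6T16) additionally contains elements of type 5+1, 4+1+1 (234 of its 720 elements, about 32% of primes). None of the 28 primes tested shows any such pattern (for each of these groups the chance of that is below 10^-4), which rules them out. Hence G = (S_3 x S_3) : C_2 (6T13), of order 72.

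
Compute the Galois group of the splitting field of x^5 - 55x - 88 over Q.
The polynomial f is an irreducible quintic over Q, so G = Gal(f/Q) is a transitive subgroup of S_5: one of C_5 (5T1, order 5), D_5 (5T2, order 10), F_20 (5T3, order 20), A_5 (5T4, order 60) or S_5 (5T5, order 120). The discriminant of f is 58564000000 = 242000^2, a perfect square, so G is contained in A_5. The transitive groups of degree 5 contained in A_5 are: C_5 (5T1, order 5), D_5 (5T2, order 10), A_5 (5T4, order 60). By Dedekind's theorem, for a prime p not dividing disc(f) the degrees of the irreducible factors of f mod p form the cycle type of an element of G. Factoring f modulo the 3 such primes p <= 13 (skipping 2, 5, 11, which divide the discriminant), each new pattern first appears at: mod 3: f = (x^5 + 2x + 2), pattern 5; mod 13: f = (x + 5)(x + 7)(x^3 + x^2 + 5x + 9), pattern 3+1+1. No other pattern occurs in this range, so the set of observed cycle types is {5, 3+1+1}. Among the candidates above, the only group containing elements of all these cycle types is A_5 (5T4) — each of C_5 (5T1), D_5 (5T2) lacks at least one of them. Hence G = A_5 (5T4), of order 60.

A_5, the alternating group on 5 letters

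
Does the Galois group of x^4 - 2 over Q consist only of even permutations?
No

The polynomial is irreducible of degree 4 over Q. Its discriminant is -2048, which is not a perfect square. A Galois group lies in the alternating group exactly when the discriminant is a square in Q, so the Galois group (D_4) is not contained in A_4.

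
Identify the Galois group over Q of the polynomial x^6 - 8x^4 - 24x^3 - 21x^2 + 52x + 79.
The polynomial f is an irreducible sextic over Q, so G = Gal(f/Q) is one of the 16 transitive subgroups 6T1, ..., 6T16 of S_6. The discriminant of f is 51513463034944 = 7177288^2, a perfect square, so G is contained in A_6. The transitive groups of degree 6 contained in A_6 are: A_4 (6T4, order 12), S_4 (6T7, order 24), (C_3 x C_3) : C_4 (6T10, order 36), PSL(2,5) (6T12, order 60), A_6 (6T15, order 360). By Dedekind's theorem, for a prime p not dividing disc(f) the degrees of the irreducible factors of f mod p form the cycle type of an element of G. Factoring f modulo the 79 such primes p <= 421 (skipping 2, 19, 23, which divide the discriminant), each new pattern first appears at: mod 3: f = (x^3 + x^2 + 2)(x^3 + 2x^2 + 2x + 2), pattern 3+3; mod 5: f = (x^2 + 2x + 4)(x^4 + 3x^3 + 2x^2 + 1), pattern 4+2; mod 43: f = (x + 8)(x + 38)(x^2 + 14x + 7)(x^2 + 26x + 14), pattern 2+2+1+1; mod 223: f = (x + 19)(x + 26)(x + 135)(x + 141)(x + 173)(x + 175), pattern 1+1+1+1+1+1. No other pattern occurs in this range, so the set of observed cycle types is {3+3, 4+2, 2+2+1+1, 1+1+1+1+1+1}. The candidates containing elements of all these cycle types are S_4 (6T7) of order 24, (C_3 x C_3) : C_4 (6T10) of order 36, A_6 (6T15) of order 360; the others are excluded. The observed types are precisely the cycle types that occur in S_4 (6T7). Each of the other remaining candidates has further cycle types, and by the Chebotarev density theorem the matching factorization patterns would occur for a proportion of primes equal to their share of the group: (C_3 x C_3) : C_4 (6T10) additionally contains elements of type 3+1+1+1 (4 of its 36 elements, about 11% of primes); A_6 (6T15) additionally contains elements of type 5+1, 3+1+1+1 (184 of its 360 elements, about 51% of primes). None of the 79 primes tested shows any such pattern (for each of these groups the chance of that is below 10^-4), which rules them out. Hence G = S_4 (6T7), of order 24.

S_4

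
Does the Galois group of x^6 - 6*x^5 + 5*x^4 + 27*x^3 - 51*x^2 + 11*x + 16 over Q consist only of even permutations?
Yes

The polynomial is irreducible of degree 6 over Q. Its discriminant is 30991489 = 5567^2, a perfect square. A Galois group lies in the alternating group exactly when the discriminant is a square in Q, so the Galois group (PSL(2,5)) is contained in A_6.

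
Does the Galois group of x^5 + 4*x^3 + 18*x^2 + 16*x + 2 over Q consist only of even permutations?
No

The polynomial is irreducible of degree 5 over Q. Its discriminant is 21007312, which is not a perfect square. A Galois group lies in the alternating group exactly when the discriminant is a square in Q, so the Galois group (S_5) is not contained in A_5.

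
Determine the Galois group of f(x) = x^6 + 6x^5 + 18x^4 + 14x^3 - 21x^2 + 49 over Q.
PGL(2,5)

The polynomial f is an irreducible sextic over Q, so G = Gal(f/Q) is one of the 16 transitive subgroups 6T1, ..., 6T16 of S_6. The discriminant of f is -28010528989632, which is not a perfect square, so G is not contained in A_6. The transitive groups of degree 6 not contained in A_6 are: C_6 (6T1, order 6), S_3 (6T2, order 6), D_6 (6T3, order 12), C_3 x S_3 (6T5, order 18), A_4 x C_2 (6T6, order 24), S_4 (6T8, order 24), S_3 x S_3 (6T9, order 36), S_4 x C_2 (6T11, order 48), (S_3 x S_3) : C_2 (6T13, order 72), PGL(2,5) (6T14, order 120), S_6 (6T16, order 720). By Dedekind's theorem, for a prime p not dividing disc(f) the degrees of the irreducible factors of f mod p form the cycle type of an element of G. Factoring f modulo the 21 such primes p <= 89 (skipping 2, 3, 7, which divide the discriminant), each new pattern first appears at: mod 5: f = (x^6 + x^5 + 3x^4 + 4x^3 + 4x^2 + 4), pattern 6; mod 11: f = (x + 8)(x^5 + 9x^4 + x^3 + 6x^2 + 8x + 2), pattern 5+1; mod 13: f = (x + 2)(x + 9)(x^4 + 8x^3 + 3x^2 + 6x + 2), pattern 4+1+1; mod 23: f = (x + 8)(x + 21)(x^2 + 3x + 11)(x^2 + 20x + 9), pattern 2+2+1+1; mod 43: f = (x^3 + 3x^2 + 3x + 13)(x^3 + 3x^2 + 6x + 17), pattern 3+3; mod 61: f = (x^2 + 15x + 31)(x^2 + 17x + 36)(x^2 + 35x + 40), pattern 2+2+2. No other pattern occurs in this range, so the set of observed cycle types is {6, 5+1, 4+1+1, 2+2+1+1, 3+3, 2+2+2}. The candidates containing elements of all these cycle types are PGL(2,5) (6T14) of order 120, S_6 (6T16) of order 720; the others are excluded. The observed types are precisely the cycle types that occur in PGL(2,5) (6T14) (apart from the identity). Each of the other remaining candidates has further cycle types, and by the Chebotarev density theorem the matching factorization patterns would occur for a proportion of primes equal to their share of the group: S_6 (6T16) additionally contains elements of type 4+2, 3+2+1, 3+1+1+1, 2+1+1+1+1 (265 of its 720 elements, about 37% of primes). None of the 21 primes tested shows any such pattern (for each of these groups the chance of that is below 10^-4), which rules them out. Hence G = PGL(2,5) (6T14), of order 120.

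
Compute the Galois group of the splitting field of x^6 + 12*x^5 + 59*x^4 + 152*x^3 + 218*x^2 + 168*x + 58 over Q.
S_4 (order 24)

The polynomial f is an irreducible sextic over Q, so G = Gal(f/Q) is one of the 16 transitive subgroups 6T1, ..., 6T16 of S_6. The discriminant of f is -5120000, which is not a perfect square, so G is not contained in A_6. The transitive groups of degree 6 not contained in A_6 are: C_6 (6T1, order 6), S_3 (6T2, order 6), D_6 (6T3, order 12), C_3 x S_3 (6T5, order 18), A_4 x C_2 (6T6, order 24), S_4 (6T8, order 24), S_3 x S_3 (6T9, order 36), S_4 x C_2 (6T11, order 48), (S_3 x S_3) : C_2 (6T13, order 72), PGL(2,5) (6T14, order 120), S_6 (6T16, order 720). By Dedekind's theorem, for a prime p not dividing disc(f) the degrees of the irreducible factors of f mod p form the cycle type of an element of G. Factoring f modulo the 22 such primes p <= 89 (skipping 2, 5, which divide the discriminant), each new pattern first appears at: mod 3: f = (x^3 + x^2 + x + 2)(x^3 + 2x^2 + 2x + 2), pattern 3+3; mod 7: f = (x^2 + 3x + 1)(x^2 + 4x + 6)(x^2 + 5x + 5), pattern 2+2+2; mod 13: f = (x + 6)(x + 11)(x^4 + 8x^3 + x + 6), pattern 4+1+1; mod 43: f = (x + 14)(x + 33)(x^2 + 4x + 8)(x^2 + 4x + 14), pattern 2+2+1+1. No other pattern occurs in this range, so the set of observed cycle types is {3+3, 2+2+2, 4+1+1, 2+2+1+1}. The candidates containing elements of all these cycle types are S_4 (6T8) of order 24, S_4 x C_2 (6T11) of order 48, PGL(2,5) (6T14) of order 120, S_6 (6T16) of order 720; the others are excluded. The observed types are precisely the cycle types that occur in S_4 (6T8) (apart from the identity). Each of the other remaining candidates has further cycle types, and by the Chebotarev density theorem the matching factorization patterns would occur for a proportion of primes equal to their share of the group: S_4 x C_2 (6T11) additionally contains elements of type 6, 4+2, 2+1+1+1+1 (17 of its 48 elements, about 35% of primes); PGL(2,5) (6T14) additionally contains elements of type 6, 5+1 (44 of its 120 elements, about 37% of primes); S_6 (6T16) additionally contains elements of type 6, 5+1, 4+2, 3+2+1, 3+1+1+1, 2+1+1+1+1 (529 of its 720 elements, about 73% of primes). None of the 22 primes tested shows any such pattern (for each of these groups the chance of that is below 10^-4), which rules them out. Hence G = S_4 (6T8), of order 24.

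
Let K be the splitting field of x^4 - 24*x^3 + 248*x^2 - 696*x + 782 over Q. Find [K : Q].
The degree of the splitting field over Q equals the order of the Galois group, so first determine the group. The polynomial is an irreducible quartic over Q and its discriminant is 578509309952, which is not a perfect square, so the Galois group is not contained in A_4. The resolvent cubic y^3 - 248*y^2 + 13576*y - 159104 has exactly one rational root, so the Galois group is C_4 or D_4. The quartic becomes reducible over Q(sqrt(disc)), so the group is C_4. The Galois group C_4 (4T1) has order 4, so the splitting field has degree 4 over Q.

4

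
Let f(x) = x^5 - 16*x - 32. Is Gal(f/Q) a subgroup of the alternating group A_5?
The polynomial is irreducible of degree 5 over Q. Its discriminant is 3008364544, which is not a perfect square. A Galois group lies in the alternating group exactly when the discriminant is a square in Q, so the Galois group (S_5) is not contained in A_5.

No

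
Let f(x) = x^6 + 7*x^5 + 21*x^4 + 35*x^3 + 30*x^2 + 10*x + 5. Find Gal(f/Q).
(C_3 x C_3) : C_4 (order 36)

The polynomial f is an irreducible sextic over Q, so G = Gal(f/Q) is one of the 16 transitive subgroups 6T1, ..., 6T16 of S_6. The discriminant of f is 525625 = 725^2, a perfect square, so G is contained in A_6. The transitive groups of degree 6 contained in A_6 are: A_4 (6T4, order 12), S_4 (6T7, order 24), (C_3 x C_3) : C_4 (6T10, order 36), PSL(2,5) (6T12, order 60), A_6 (6T15, order 360). By Dedekind's theorem, for a prime p not dividing disc(f) the degrees of the irreducible factors of f mod p form the cycle type of an element of G. Factoring f modulo the 19 such primes p <= 73 (skipping 5, 29, which divide the discriminant), each new pattern first appears at: mod 2: f = (x^2 + x + 1)(x^4 + x + 1), pattern 4+2; mod 11: f = (x^3 + 2x + 2)(x^3 + 7x^2 + 8x + 8), pattern 3+3; mod 19: f = (x + 12)(x + 13)(x^2 + 6x + 10)(x^2 + 14x + 12), pattern 2+2+1+1; mod 61: f = (x + 29)(x + 36)(x + 43)(x^3 + 21x^2 + 14x + 14), pattern 3+1+1+1. No other pattern occurs in this range, so the set of observed cycle types is {4+2, 3+3, 2+2+1+1, 3+1+1+1}. The candidates containing elements of all these cycle types are (C_3 x C_3) : C_4 (6T10) of order 36, A_6 (6T15) of order 360; the others are excluded. The observed types are precisely the cycle types that occur in (C_3 x C_3) : C_4 (6T10) (apart from the identity). Each of the other remaining candidates has further cycle types, and by the Chebotarev density theorem the matching factorization patterns would occur for a proportion of primes equal to their share of the group: A_6 (6T15) additionally contains elements of type 5+1 (144 of its 360 elements, about 40% of primes). None of the 19 primes tested shows any such pattern (for each of these groups the chance of that is below 10^-4), which rules them out. Hence G = (C_3 x C_3) : C_4 (6T10), of order 36.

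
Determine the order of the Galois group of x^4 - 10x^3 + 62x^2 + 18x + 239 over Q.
The degree of the splitting field over Q equals the order of the Galois group, so first determine the group. The polynomial is an irreducible quartic over Q and its discriminant is 55503590464 = 235592^2, a perfect square, so the Galois group is contained in A_4. The resolvent cubic y^3 - 62*y^2 - 1136*y + 35048 is irreducible over Q. An irreducible resolvent with square discriminant gives A_4. The Galois group A_4 (4T4) has order 12, so the splitting field has degree 12 over Q.

12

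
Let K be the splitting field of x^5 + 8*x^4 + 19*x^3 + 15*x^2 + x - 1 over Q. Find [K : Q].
5

The degree of the splitting field over Q equals the order of the Galois group, so first determine the group. The polynomial f is an irreducible quintic over Q, so G = Gal(f/Q) is a transitive subgroup of S_5: one of C_5 (5T1, order 5), D_5 (5T2, order 10), F_20 (5T3, order 20), A_5 (5T4, order 60) or S_5 (5T5, order 120). The discriminant of f is 14641 = 121^2, a perfect square, so G is contained in A_5. The transitive groups of degree 5 contained in A_5 are: C_5 (5T1, order 5), D_5 (5T2, order 10), A_5 (5T4, order 60). By Dedekind's theorem, for a prime p not dividing disc(f) the degrees of the irreducible factors of f mod p form the cycle type of an element of G. Factoring f modulo the 14 such primes p <= 47 (skipping 11, which divides the discriminant), each new pattern first appears at: mod 2: f = (x^5 + x^3 + x^2 + x + 1), pattern 5; mod 23: f = (x + 3)(x + 17)(x + 18)(x + 19)(x + 20), pattern 1+1+1+1+1. No other pattern occurs in this range, so the set of observed cycle types is {5, 1+1+1+1+1}. The candidates containing elements of all these cycle types are C_5 (5T1) of order 5, D_5 (5T2) of order 10, A_5 (5T4) of order 60; the others are excluded. The observed types are precisely the cycle types that occur in C_5 (5T1). Each of the other remaining candidates has further cycle types, and by the Chebotarev density theorem the matching factorization patterns would occur for a proportion of primes equal to their share of the group: D_5 (5T2) additionally contains elements of type 2+2+1 (5 of its 10 elements, about 50% of primes); A_5 (5T4) additionally contains elements of type 3+1+1, 2+2+1 (35 of its 60 elements, about 58% of primes). None of the 14 primes tested shows any such pattern (for each of these groups the chance of that is below 10^-4), which rules them out. Hence G = C_5 (5T1), of order 5. The Galois group C_5 (5T1) has order 5, so the splitting field has degree 5 over Q.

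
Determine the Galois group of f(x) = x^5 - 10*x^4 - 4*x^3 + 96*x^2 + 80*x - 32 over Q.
C_5 (order 5)

The polynomial f is an irreducible quintic over Q, so G = Gal(f/Q) is a transitive subgroup of S_5: one of C_5 (5T1, order 5), D_5 (5T2, order 10), F_20 (5T3, order 20), A_5 (5T4, order 60) or S_5 (5T5, order 120). The discriminant of f is 8121314443264 = 2849792^2, a perfect square, so G is contained in A_5. The transitive groups of degree 5 contained in A_5 are: C_5 (5T1, order 5), D_5 (5T2, order 10), A_5 (5T4, order 60). By Dedekind's theorem, for a prime p not dividing disc(f) the degrees of the irreducible factors of f mod p form the cycle type of an element of G. Factoring f modulo the 14 such primes p <= 59 (skipping 2, 11, 23, which divide the discriminant), each new pattern first appears at: mod 3: f = (x^5 + 2x^4 + 2x^3 + 2x + 1), pattern 5; mod 43: f = (x + 19)(x + 21)(x + 24)(x + 25)(x + 30), pattern 1+1+1+1+1. No other pattern occurs in this range, so the set of observed cycle types is {5, 1+1+1+1+1}. The candidates containing elements of all these cycle types are C_5 (5T1) of order 5, D_5 (5T2) of order 10, A_5 (5T4) of order 60; the others are excluded. The observed types are precisely the cycle types that occur in C_5 (5T1). Each of the other remaining candidates has further cycle types, and by the Chebotarev density theorem the matching factorization patterns would occur for a proportion of primes equal to their share of the group: D_5 (5T2) additionally contains elements of type 2+2+1 (5 of its 10 elements, about 50% of primes); A_5 (5T4) additionally contains elements of type 3+1+1, 2+2+1 (35 of its 60 elements, about 58% of primes). None of the 14 primes tested shows any such pattern (for each of these groups the chance of that is below 10^-4), which rules them out. Hence G = C_5 (5T1), of order 5.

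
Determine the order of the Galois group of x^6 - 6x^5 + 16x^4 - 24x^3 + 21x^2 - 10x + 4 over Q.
The degree of the splitting field over Q equals the order of the Galois group, so first determine the group. The polynomial f is an irreducible sextic over Q, so G = Gal(f/Q) is one of the 16 transitive subgroups 6T1, ..., 6T16 of S_6. The discriminant of f is -1722368, which is not a perfect square, so G is not contained in A_6. The transitive groups of degree 6 not contained in A_6 are: C_6 (6T1, order 6), S_3 (6T2, order 6), D_6 (6T3, order 12), C_3 x S_3 (6T5, order 18), A_4 x C_2 (6T6, order 24), S_4 (6T8, order 24), S_3 x S_3 (6T9, order 36), S_4 x C_2 (6T11, order 48), (S_3 x S_3) : C_2 (6T13, order 72), PGL(2,5) (6T14, order 120), S_6 (6T16, order 720). By Dedekind's theorem, for a prime p not dividing disc(f) the degrees of the irreducible factors of f mod p form the cycle type of an element of G. Factoring f modulo the 29 such primes p <= 127 (skipping 2, 29, which divide the discriminant), each new pattern first appears at: mod 3: f = (x^3 + x^2 + 2x + 1)(x^3 + 2x^2 + 1), pattern 3+3; mod 5: f = (x^6 + 4x^5 + x^4 + x^3 + x^2 + 4), pattern 6; mod 7: f = (x + 2)(x + 3)(x^4 + 3x^3 + 2x^2 + 4x + 3), pattern 4+1+1; mod 17: f = (x + 4)(x + 11)(x^2 + 14)(x^2 + 13x + 1), pattern 2+2+1+1; mod 23: f = (x^2 + 8x + 5)(x^2 + 11x + 2)(x^2 + 21x + 5), pattern 2+2+2; mod 67: f = (x^2 + 65x + 15)(x^4 + 63x^3 + 60x^2 + 22x + 36), pattern 4+2; mod 127: f = (x + 39)(x + 59)(x + 66)(x + 86)(x^2 + 125x + 122), pattern 2+1+1+1+1. No other pattern occurs in this range, so the set of observed cycle types is {3+3, 6, 4+1+1, 2+2+1+1, 2+2+2, 4+2, 2+1+1+1+1}. The candidates containing elements of all these cycle types are S_4 x C_2 (6T11) of order 48, S_6 (6T16) of order 720; the others are excluded. The observed types are precisely the cycle types that occur in S_4 x C_2 (6T11) (apart from the identity). Each of the other remaining candidates has further cycle types, and by the Chebotarev density theorem the matching factorization patterns would occur for a proportion of primes equal to their share of the group: S_6 (6T16) additionally contains elements of type 5+1, 3+2+1, 3+1+1+1 (304 of its 720 elements, about 42% of primes). None of the 29 primes tested shows any such pattern (for each of these groups the chance of that is below 10^-4), which rules them out. Hence G = S_4 x C_2 (6T11), of order 48. The Galois group S_4 x C_2 (6T11) has order 48, so the splitting field has degree 48 over Q.

48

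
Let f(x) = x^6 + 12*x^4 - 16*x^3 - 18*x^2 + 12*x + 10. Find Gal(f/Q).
The polynomial f is an irreducible sextic over Q, so G = Gal(f/Q) is one of the 16 transitive subgroups 6T1, ..., 6T16 of S_6. The discriminant of f is 264479053824, which is not a perfect square, so G is not contained in A_6. The transitive groups of degree 6 not contained in A_6 are: C_6 (6T1, order 6), S_3 (6T2, order 6), D_6 (6T3, order 12), C_3 x S_3 (6T5, order 18), A_4 x C_2 (6T6, order 24), S_4 (6T8, order 24), S_3 x S_3 (6T9, order 36), S_4 x C_2 (6T11, order 48), (S_3 x S_3) : C_2 (6T13, order 72), PGL(2,5) (6T14, order 120), S_6 (6T16, order 720). By Dedekind's theorem, for a prime p not dividing disc(f) the degrees of the irreducible factors of f mod p form the cycle type of an element of G. Factoring f modulo the 14 such primes p <= 53 (skipping 2, 3, which divide the discriminant), each new pattern first appears at: mod 5: f = (x)(x + 3)(x^2 + 3)(x^2 + 2x + 3), pattern 2+2+1+1; mod 7: f = (x^6 + 5x^4 + 5x^3 + 3x^2 + 5x + 3), pattern 6; mod 19: f = (x + 4)(x + 7)(x + 8)(x^3 + 10x + 7), pattern 3+1+1+1; mod 31: f = (x^2 + 16x + 20)(x^2 + 20x + 17)(x^2 + 26x + 21), pattern 2+2+2; mod 43: f = (x^3 + 27x + 14)(x^3 + 28x + 13), pattern 3+3. No other pattern occurs in this range, so the set of observed cycle types is {2+2+1+1, 6, 3+1+1+1, 2+2+2, 3+3}. The candidates containing elements of all these cycle types are S_3 x S_3 (6T9) of order 36, (S_3 x S_3) : C_2 (6T13) of order 72, S_6 (6T16) of order 720; the others are excluded. The observed types are precisely the cycle types that occur in S_3 x S_3 (6T9) (apart from the identity). Each of the other remaining candidates has further cycle types, and by the Chebotarev density theorem the matching factorization patterns would occur for a proportion of primes equal to their share of the group: (S_3 x S_3) : C_2 (6T13) additionally contains elements of type 4+2, 3+2+1, 2+1+1+1+1 (36 of its 72 elements, about 50% of primes); S_6 (6T16) additionally contains elements of type 5+1, 4+2, 4+1+1, 3+2+1, 2+1+1+1+1 (459 of its 720 elements, about 64% of primes). None of the 14 primes tested shows any such pattern (for each of these groups the chance of that is below 10^-4), which rules them out. Hence G = S_3 x S_3 (6T9), of order 36.

S_3 x S_3 (also written G36-)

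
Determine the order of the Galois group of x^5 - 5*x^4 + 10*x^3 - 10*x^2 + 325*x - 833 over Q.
The degree of the splitting field over Q equals the order of the Galois group, so first determine the group. The polynomial f is an irreducible quintic over Q, so G = Gal(f/Q) is a transitive subgroup of S_5: one of C_5 (5T1, order 5), D_5 (5T2, order 10), F_20 (5T3, order 20), A_5 (5T4, order 60) or S_5 (5T5, order 120). The discriminant of f is 1073741824000000 = 32768000^2, a perfect square, so G is contained in A_5. The transitive groups of degree 5 contained in A_5 are: C_5 (5T1, order 5), D_5 (5T2, order 10), A_5 (5T4, order 60). By Dedekind's theorem, for a prime p not dividing disc(f) the degrees of the irreducible factors of f mod p form the cycle type of an element of G. Factoring f modulo the 2 such primes p <= 7 (skipping 2, 5, which divide the discriminant), each new pattern first appears at: mod 3: f = (x^5 + x^4 + x^3 + 2x^2 + x + 1), pattern 5; mod 7: f = (x)(x + 2)(x^3 + 3x + 5), pattern 3+1+1. No other pattern occurs in this range, so the set of observed cycle types is {5, 3+1+1}. Among the candidates above, the only group containing elements of all these cycle types is A_5 (5T4) — each of C_5 (5T1), D_5 (5T2) lacks at least one of them. Hence G = A_5 (5T4), of order 60. The Galois group A_5 (5T4) has order 60, so the splitting field has degree 60 over Q.

60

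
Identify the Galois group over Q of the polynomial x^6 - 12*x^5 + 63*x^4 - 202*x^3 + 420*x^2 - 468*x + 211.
The polynomial f is an irreducible sextic over Q, so G = Gal(f/Q) is one of the 16 transitive subgroups 6T1, ..., 6T16 of S_6. The discriminant of f is -28010528989632, which is not a perfect square, so G is not contained in A_6. The transitive groups of degree 6 not contained in A_6 are: C_6 (6T1, order 6), S_3 (6T2, order 6), D_6 (6T3, order 12), C_3 x S_3 (6T5, order 18), A_4 x C_2 (6T6, order 24), S_4 (6T8, order 24), S_3 x S_3 (6T9, order 36), S_4 x C_2 (6T11, order 48), (S_3 x S_3) : C_2 (6T13, order 72), PGL(2,5) (6T14, order 120), S_6 (6T16, order 720). By Dedekind's theorem, for a prime p not dividing disc(f) the degrees of the irreducible factors of f mod p form the cycle type of an element of G. Factoring f modulo the 21 such primes p <= 89 (skipping 2, 3, 7, which divide the discriminant), each new pattern first appears at: mod 5: f = (x^6 + 3x^5 + 3x^4 + 3x^3 + 2x + 1), pattern 6; mod 11: f = (x + 5)(x^5 + 5x^4 + 5x^3 + 4x^2 + 4x + 7), pattern 5+1; mod 13: f = (x + 6)(x + 12)(x^4 + 9x^3 + 11x^2 + 5x + 6), pattern 4+1+1; mod 23: f = (x + 5)(x + 18)(x^2 + 14x + 4)(x^2 + 20x + 11), pattern 2+2+1+1; mod 43: f = (x^3 + 37x^2 + 12x + 4)(x^3 + 37x^2 + 15x + 42), pattern 3+3; mod 61: f = (x^2 + 9x + 56)(x^2 + 11x + 55)(x^2 + 29x + 5), pattern 2+2+2. No other pattern occurs in this range, so the set of observed cycle types is {6, 5+1, 4+1+1, 2+2+1+1, 3+3, 2+2+2}. The candidates containing elements of all these cycle types are PGL(2,5) (6T14) of order 120, S_6 (6T16) of order 720; the others are excluded. The observed types are precisely the cycle types that occur in PGL(2,5) (6T14) (apart from the identity). Each of the other remaining candidates has further cycle types, and by the Chebotarev density theorem the matching factorization patterns would occur for a proportion of primes equal to their share of the group: S_6 (6T16) additionally contains elements of type 4+2, 3+2+1, 3+1+1+1, 2+1+1+1+1 (265 of its 720 elements, about 37% of primes). None of the 21 primes tested shows any such pattern (for each of these groups the chance of that is below 10^-4), which rules them out. Hence G = PGL(2,5) (6T14), of order 120.

PGL(2,5), S_5 acting on 6 points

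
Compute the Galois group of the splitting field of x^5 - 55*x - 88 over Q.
The polynomial f is an irreducible quintic over Q, so G = Gal(f/Q) is a transitive subgroup of S_5: one of C_5 (5T1, order 5), D_5 (5T2, order 10), F_20 (5T3, order 20), A_5 (5T4, order 60) or S_5 (5T5, order 120). The discriminant of f is 58564000000 = 242000^2, a perfect square, so G is contained in A_5. The transitive groups of degree 5 contained in A_5 are: C_5 (5T1, order 5), D_5 (5T2, order 10), A_5 (5T4, order 60). By Dedekind's theorem, for a prime p not dividing disc(f) the degrees of the irreducible factors of f mod p form the cycle type of an element of G. Factoring f modulo the 3 such primes p <= 13 (skipping 2, 5, 11, which divide the discriminant), each new pattern first appears at: mod 3: f = (x^5 + 2x + 2), pattern 5; mod 13: f = (x + 5)(x + 7)(x^3 + x^2 + 5x + 9), pattern 3+1+1. No other pattern occurs in this range, so the set of observed cycle types is {5, 3+1+1}. Among the candidates above, the only group containing elements of all these cycle types is A_5 (5T4) — each of C_5 (5T1), D_5 (5T2) lacks at least one of them. Hence G = A_5 (5T4), of order 60.

A_5, the alternating group on 5 letters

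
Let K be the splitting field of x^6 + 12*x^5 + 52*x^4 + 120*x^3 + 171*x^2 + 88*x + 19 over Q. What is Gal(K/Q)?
6T7: S_4

The polynomial f is an irreducible sextic over Q, so G = Gal(f/Q) is one of the 16 transitive subgroups 6T1, ..., 6T16 of S_6. The discriminant of f is 51513463034944 = 7177288^2, a perfect square, so G is contained in A_6. The transitive groups of degree 6 contained in A_6 are: A_4 (6T4, order 12), S_4 (6T7, order 24), (C_3 x C_3) : C_4 (6T10, order 36), PSL(2,5) (6T12, order 60), A_6 (6T15, order 360). By Dedekind's theorem, for a prime p not dividing disc(f) the degrees of the irreducible factors of f mod p form the cycle type of an element of G. Factoring f modulo the 79 such primes p <= 421 (skipping 2, 19, 23, which divide the discriminant), each new pattern first appears at: mod 3: f = (x^3 + x^2 + 2)(x^3 + 2x^2 + 2x + 2), pattern 3+3; mod 5: f = (x^2 + 2x + 4)(x^4 + 3x^2 + 4x + 1), pattern 4+2; mod 43: f = (x + 7)(x + 37)(x^2 + 21x + 9)(x^2 + 33x + 26), pattern 2+2+1+1; mod 223: f = (x + 50)(x + 52)(x + 84)(x + 90)(x + 199)(x + 206), pattern 1+1+1+1+1+1. No other pattern occurs in this range, so the set of observed cycle types is {3+3, 4+2, 2+2+1+1, 1+1+1+1+1+1}. The candidates containing elements of all these cycle types are S_4 (6T7) of order 24, (C_3 x C_3) : C_4 (6T10) of order 36, A_6 (6T15) of order 360; the others are excluded. The observed types are precisely the cycle types that occur in S_4 (6T7). Each of the other remaining candidates has further cycle types, and by the Chebotarev density theorem the matching factorization patterns would occur for a proportion of primes equal to their share of the group: (C_3 x C_3) : C_4 (6T10) additionally contains elements of type 3+1+1+1 (4 of its 36 elements, about 11% of primes); A_6 (6T15) additionally contains elements of type 5+1, 3+1+1+1 (184 of its 360 elements, about 51% of primes). None of the 79 primes tested shows any such pattern (for each of these groups the chance of that is below 10^-4), which rules them out. Hence G = S_4 (6T7), of order 24.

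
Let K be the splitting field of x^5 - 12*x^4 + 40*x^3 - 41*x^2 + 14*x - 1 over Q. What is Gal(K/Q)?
The polynomial f is an irreducible quintic over Q, so G = Gal(f/Q) is a transitive subgroup of S_5: one of C_5 (5T1, order 5), D_5 (5T2, order 10), F_20 (5T3, order 20), A_5 (5T4, order 60) or S_5 (5T5, order 120). The discriminant of f is 7745089 = 2783^2, a perfect square, so G is contained in A_5. The transitive groups of degree 5 contained in A_5 are: C_5 (5T1, order 5), D_5 (5T2, order 10), A_5 (5T4, order 60). By Dedekind's theorem, for a prime p not dividing disc(f) the degrees of the irreducible factors of f mod p form the cycle type of an element of G. Factoring f modulo the 14 such primes p <= 53 (skipping 11, 23, which divide the discriminant), each new pattern first appears at: mod 2: f = (x^5 + x^2 + 1), pattern 5; mod 43: f = (x + 7)(x + 18)(x + 29)(x + 30)(x + 33), pattern 1+1+1+1+1. No other pattern occurs in this range, so the set of observed cycle types is {5, 1+1+1+1+1}. The candidates containing elements of all these cycle types are C_5 (5T1) of order 5, D_5 (5T2) of order 10, A_5 (5T4) of order 60; the others are excluded. The observed types are precisely the cycle types that occur in C_5 (5T1). Each of the other remaining candidates has further cycle types, and by the Chebotarev density theorem the matching factorization patterns would occur for a proportion of primes equal to their share of the group: D_5 (5T2) additionally contains elements of type 2+2+1 (5 of its 10 elements, about 50% of primes); A_5 (5T4) additionally contains elements of type 3+1+1, 2+2+1 (35 of its 60 elements, about 58% of primes). None of the 14 primes tested shows any such pattern (for each of these groups the chance of that is below 10^-4), which rules them out. Hence G = C_5 (5T1), of order 5.

C_5, the cyclic group of order 5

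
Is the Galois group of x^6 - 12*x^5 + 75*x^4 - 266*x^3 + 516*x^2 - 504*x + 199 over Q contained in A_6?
No

The polynomial is irreducible of degree 6 over Q. Its discriminant is -5217636731328, which is not a perfect square. A Galois group lies in the alternating group exactly when the discriminant is a square in Q, so the Galois group (PGL(2,5)) is not contained in A_6.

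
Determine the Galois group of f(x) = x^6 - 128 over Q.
The polynomial f is an irreducible sextic over Q, so G = Gal(f/Q) is one of the 16 transitive subgroups 6T1, ..., 6T16 of S_6. The discriminant of f is 1603087953297408, which is not a perfect square, so G is not contained in A_6. The transitive groups of degree 6 not contained in A_6 are: C_6 (6T1, order 6), S_3 (6T2, order 6), D_6 (6T3, order 12), C_3 x S_3 (6T5, order 18), A_4 x C_2 (6T6, order 24), S_4 (6T8, order 24), S_3 x S_3 (6T9, order 36), S_4 x C_2 (6T11, order 48), (S_3 x S_3) : C_2 (6T13, order 72), PGL(2,5) (6T14, order 120), S_6 (6T16, order 720). By Dedekind's theorem, for a prime p not dividing disc(f) the degrees of the irreducible factors of f mod p form the cycle type of an element of G. Factoring f modulo the 79 such primes p <= 419 (skipping 2, 3, which divide the discriminant), each new pattern first appears at: mod 5: f = (x^2 + 3)(x^2 + 2x + 3)(x^2 + 3x + 3), pattern 2+2+2; mod 7: f = (x^3 + 3)(x^3 + 4), pattern 3+3; mod 13: f = (x^6 + 2), pattern 6; mod 17: f = (x + 7)(x + 10)(x^2 + 7x + 15)(x^2 + 10x + 15), pattern 2+2+1+1; mod 31: f = (x + 4)(x + 7)(x + 11)(x + 20)(x + 24)(x + 27), pattern 1+1+1+1+1+1. No other pattern occurs in this range, so the set of observed cycle types is {2+2+2, 3+3, 6, 2+2+1+1, 1+1+1+1+1+1}. The candidates containing elements of all these cycle types are D_6 (6T3) of order 12, A_4 x C_2 (6T6) of order 24, S_3 x S_3 (6T9) of order 36, S_4 x C_2 (6T11) of order 48, (S_3 x S_3) : C_2 (6T13) of order 72, PGL(2,5) (6T14) of order 120, S_6 (6T16) of order 720; the others are excluded. The observed types are precisely the cycle types that occur in D_6 (6T3). Each of the other remaining candidates has further cycle types, and by the Chebotarev density theorem the matching factorization patterns would occur for a proportion of primes equal to their share of the group: A_4 x C_2 (6T6) additionally contains elements of type 2+1+1+1+1 (3 of its 24 elements, about 12% of primes); S_3 x S_3 (6T9) additionally contains elements of type 3+1+1+1 (4 of its 36 elements, about 11% of primes); S_4 x C_2 (6T11) additionally contains elements of type 4+2, 4+1+1, 2+1+1+1+1 (15 of its 48 elements, about 31% of primes); (S_3 x S_3) : C_2 (6T13) additionally contains elements of type 4+2, 3+2+1, 3+1+1+1, 2+1+1+1+1 (40 of its 72 elements, about 56% of primes); PGL(2,5) (6T14) additionally contains elements of type 5+1, 4+1+1 (54 of its 120 elements, about 45% of primes); S_6 (6T16) additionally contains elements of type 5+1, 4+2, 4+1+1, 3+2+1, 3+1+1+1, 2+1+1+1+1 (499 of its 720 elements, about 69% of primes). None of the 79 primes tested shows any such pattern (for each of these groups the chance of that is below 10^-4), which rules them out. Hence G = D_6 (6T3), of order 12.

6T3: D_6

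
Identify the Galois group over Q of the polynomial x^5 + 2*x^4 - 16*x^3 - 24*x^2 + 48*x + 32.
C_5 (order 5)

The polynomial f is an irreducible quintic over Q, so G = Gal(f/Q) is a transitive subgroup of S_5: one of C_5 (5T1, order 5), D_5 (5T2, order 10), F_20 (5T3, order 20), A_5 (5T4, order 60) or S_5 (5T5, order 120). The discriminant of f is 15352201216 = 123904^2, a perfect square, so G is contained in A_5. The transitive groups of degree 5 contained in A_5 are: C_5 (5T1, order 5), D_5 (5T2, order 10), A_5 (5T4, order 60). By Dedekind's theorem, for a prime p not dividing disc(f) the degrees of the irreducible factors of f mod p form the cycle type of an element of G. Factoring f modulo the 14 such primes p <= 53 (skipping 2, 11, which divide the discriminant), each new pattern first appears at: mod 3: f = (x^5 + 2x^4 + 2x^3 + 2), pattern 5; mod 23: f = (x + 1)(x + 3)(x + 11)(x + 15)(x + 18), pattern 1+1+1+1+1. No other pattern occurs in this range, so the set of observed cycle types is {5, 1+1+1+1+1}. The candidates containing elements of all these cycle types are C_5 (5T1) of order 5, D_5 (5T2) of order 10, A_5 (5T4) of order 60; the others are excluded. The observed types are precisely the cycle types that occur in C_5 (5T1). Each of the other remaining candidates has further cycle types, and by the Chebotarev density theorem the matching factorization patterns would occur for a proportion of primes equal to their share of the group: D_5 (5T2) additionally contains elements of type 2+2+1 (5 of its 10 elements, about 50% of primes); A_5 (5T4) additionally contains elements of type 3+1+1, 2+2+1 (35 of its 60 elements, about 58% of primes). None of the 14 primes tested shows any such pattern (for each of these groups the chance of that is below 10^-4), which rules them out. Hence G = C_5 (5T1), of order 5.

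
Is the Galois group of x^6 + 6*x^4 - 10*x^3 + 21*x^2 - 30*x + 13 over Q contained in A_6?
No

The polynomial is irreducible of degree 6 over Q. Its discriminant is -1024192512, which is not a perfect square. A Galois group lies in the alternating group exactly when the discriminant is a square in Q, so the Galois group (PGL(2,5)) is not contained in A_6.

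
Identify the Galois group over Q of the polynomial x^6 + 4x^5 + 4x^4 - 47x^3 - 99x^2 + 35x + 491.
(C_3 x C_3) : C_4

The polynomial f is an irreducible sextic over Q, so G = Gal(f/Q) is one of the 16 transitive subgroups 6T1, ..., 6T16 of S_6. The discriminant of f is 2074895878550625 = 45551025^2, a perfect square, so G is contained in A_6. The transitive groups of degree 6 contained in A_6 are: A_4 (6T4, order 12), S_4 (6T7, order 24), (C_3 x C_3) : C_4 (6T10, order 36), PSL(2,5) (6T12, order 60), A_6 (6T15, order 360). By Dedekind's theorem, for a prime p not dividing disc(f) the degrees of the irreducible factors of f mod p form the cycle type of an element of G. Factoring f modulo the 19 such primes p <= 83 (skipping 3, 5, 13, 29, which divide the discriminant), each new pattern first appears at: mod 2: f = (x^2 + x + 1)(x^4 + x^3 + 1), pattern 4+2; mod 11: f = (x^3 + 2x^2 + 4x + 1)(x^3 + 2x^2 + 7x + 7), pattern 3+3; mod 19: f = (x + 8)(x + 9)(x^2 + 12x + 15)(x^2 + 13x + 1), pattern 2+2+1+1; mod 61: f = (x + 35)(x + 42)(x + 47)(x^3 + 2x^2 + 35x + 37), pattern 3+1+1+1. No other pattern occurs in this range, so the set of observed cycle types is {4+2, 3+3, 2+2+1+1, 3+1+1+1}. The candidates containing elements of all these cycle types are (C_3 x C_3) : C_4 (6T10) of order 36, A_6 (6T15) of order 360; the others are excluded. The observed types are precisely the cycle types that occur in (C_3 x C_3) : C_4 (6T10) (apart from the identity). Each of the other remaining candidates has further cycle types, and by the Chebotarev density theorem the matching factorization patterns would occur for a proportion of primes equal to their share of the group: A_6 (6T15) additionally contains elements of type 5+1 (144 of its 360 elements, about 40% of primes). None of the 19 primes tested shows any such pattern (for each of these groups the chance of that is below 10^-4), which rules them out. Hence G = (C_3 x C_3) : C_4 (6T10), of order 36.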